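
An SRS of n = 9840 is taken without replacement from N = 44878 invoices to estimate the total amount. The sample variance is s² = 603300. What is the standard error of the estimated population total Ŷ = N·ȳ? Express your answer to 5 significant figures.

Var(Ŷ) = N²·Var(ȳ) = N²·(1 − n/N)·s²/n.
f = 9840/44878 = 0.21926111; Var(ȳ) = 0.78073889·603300/9840 = 47.867863.
Var(Ŷ) = 44878² · 47.867863 = 9.6407546 × 10^10.
SE(Ŷ) = √(9.6407546 × 10^10) = 310500.

310500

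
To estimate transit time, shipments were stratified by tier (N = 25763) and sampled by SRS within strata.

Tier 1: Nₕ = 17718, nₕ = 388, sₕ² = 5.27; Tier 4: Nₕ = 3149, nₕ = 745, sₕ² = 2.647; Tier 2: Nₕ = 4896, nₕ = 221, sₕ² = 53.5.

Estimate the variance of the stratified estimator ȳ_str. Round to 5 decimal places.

Var(ȳ_str) = Σₕ Wₕ²(1 − fₕ)sₕ²/nₕ with Wₕ = Nₕ/N, N = 25763.
Tier 1: Wₕ = 0.68773047; term = 0.68773047²·(1 − 0.02189863)·5.27/388 = 0.0062834662.
Tier 4: Wₕ = 0.12222955; term = 0.12222955²·(1 − 0.23658304)·2.647/745 = 4.0523964 × 10^-5.
Tier 2: Wₕ = 0.19003998; term = 0.19003998²·(1 − 0.04513889)·53.5/221 = 0.0083481773.
Sum = 0.014672167.

0.01467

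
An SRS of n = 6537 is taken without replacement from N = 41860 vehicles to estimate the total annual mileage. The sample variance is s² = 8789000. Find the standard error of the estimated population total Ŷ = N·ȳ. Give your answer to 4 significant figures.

Var(Ŷ) = N²·Var(ȳ) = N²·(1 − n/N)·s²/n.
f = 6537/41860 = 0.15616340; Var(ȳ) = 0.84383660·8789000/6537 = 1134.5388.
Var(Ŷ) = 41860² · 1134.5388 = 1.9880065 × 10^12.
SE(Ŷ) = √(1.9880065 × 10^12) = 1.410 × 10^6.

1.410 × 10^6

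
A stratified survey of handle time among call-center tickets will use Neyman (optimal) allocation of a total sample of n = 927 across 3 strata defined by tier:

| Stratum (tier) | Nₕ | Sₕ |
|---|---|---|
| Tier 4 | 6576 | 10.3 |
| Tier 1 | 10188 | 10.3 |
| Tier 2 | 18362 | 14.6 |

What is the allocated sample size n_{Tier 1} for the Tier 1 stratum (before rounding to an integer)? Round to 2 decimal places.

Neyman allocation: nₕ = n·NₕSₕ / Σⱼ NⱼSⱼ.
Σ NⱼSⱼ = 6576·10.3 + 10188·10.3 + 18362·14.6 = 440754.4.
n_{Tier 1} = 927·10188·10.3 / 440754.4 = 220.70.

220.70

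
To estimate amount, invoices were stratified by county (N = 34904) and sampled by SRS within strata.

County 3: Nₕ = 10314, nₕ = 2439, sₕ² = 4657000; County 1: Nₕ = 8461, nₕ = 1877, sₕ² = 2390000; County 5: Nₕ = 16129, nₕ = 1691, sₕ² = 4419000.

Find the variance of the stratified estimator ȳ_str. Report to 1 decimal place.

685.0

Var(ȳ_str) = Σₕ Wₕ²(1 − fₕ)sₕ²/nₕ with Wₕ = Nₕ/N, N = 34904.
County 3: Wₕ = 0.29549622; term = 0.29549622²·(1 − 0.23647469)·4657000/2439 = 127.29804.
County 1: Wₕ = 0.24240775; term = 0.24240775²·(1 − 0.22184139)·2390000/1877 = 58.223022.
County 5: Wₕ = 0.46209603; term = 0.46209603²·(1 − 0.10484221)·4419000/1691 = 499.51033.
Sum = 685.03139.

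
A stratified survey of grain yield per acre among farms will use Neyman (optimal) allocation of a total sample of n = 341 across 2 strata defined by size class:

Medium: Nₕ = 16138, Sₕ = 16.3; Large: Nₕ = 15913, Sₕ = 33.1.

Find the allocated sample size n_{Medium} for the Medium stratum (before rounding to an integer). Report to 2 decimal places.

113.58

Neyman allocation: nₕ = n·NₕSₕ / Σⱼ NⱼSⱼ.
Σ NⱼSⱼ = 16138·16.3 + 15913·33.1 = 789769.7.
n_{Medium} = 341·16138·16.3 / 789769.7 = 113.58.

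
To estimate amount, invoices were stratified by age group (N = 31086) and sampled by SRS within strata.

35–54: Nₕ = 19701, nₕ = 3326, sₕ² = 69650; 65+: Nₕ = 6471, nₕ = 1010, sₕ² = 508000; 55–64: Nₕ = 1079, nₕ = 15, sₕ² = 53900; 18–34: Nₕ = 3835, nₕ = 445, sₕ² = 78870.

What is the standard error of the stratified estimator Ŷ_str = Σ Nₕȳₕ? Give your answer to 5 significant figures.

Var(Ŷ_str) = Σₕ Nₕ²(1 − fₕ)sₕ²/nₕ.
35–54: 19701²·(1 − 3326/19701)·69650/3326 = 6.7556704 × 10^9.
65+: 6471²·(1 − 1010/6471)·508000/1010 = 1.777403 × 10^10.
55–64: 1079²·(1 − 15/1079)·53900/15 = 4.1253479 × 10^9.
18–34: 3835²·(1 − 445/3835)·78870/445 = 2.3041826 × 10^9.
Sum = 3.0959231 × 10^10.
SE = √(3.0959231 × 10^10) = 175950.

175950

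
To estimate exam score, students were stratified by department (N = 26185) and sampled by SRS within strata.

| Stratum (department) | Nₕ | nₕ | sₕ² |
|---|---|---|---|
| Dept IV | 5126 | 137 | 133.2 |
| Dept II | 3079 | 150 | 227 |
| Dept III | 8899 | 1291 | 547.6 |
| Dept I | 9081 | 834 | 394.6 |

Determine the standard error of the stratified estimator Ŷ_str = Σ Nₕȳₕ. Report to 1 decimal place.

Var(Ŷ_str) = Σₕ Nₕ²(1 − fₕ)sₕ²/nₕ.
Dept IV: 5126²·(1 − 137/5126)·133.2/137 = 2.4864273 × 10^7.
Dept II: 3079²·(1 − 150/3079)·227/150 = 1.3647832 × 10^7.
Dept III: 8899²·(1 − 1291/8899)·547.6/1291 = 2.8717651 × 10^7.
Dept I: 9081²·(1 − 834/9081)·394.6/834 = 3.5434042 × 10^7.
Sum = 1.026638 × 10^8.
SE = √(1.026638 × 10^8) = 10132.3.

10132.3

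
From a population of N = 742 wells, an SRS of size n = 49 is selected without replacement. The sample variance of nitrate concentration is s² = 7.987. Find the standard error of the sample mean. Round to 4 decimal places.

Under SRS without replacement, Var(ȳ) = (1 − f)·s²/n with f = n/N = 49/742 = 0.06603774.
Var(ȳ) = (1 − 0.06603774)·7.987/49 = 0.93396226·0.163 = 0.15223585.
SE(ȳ) = √(0.15223585) = 0.3902.

0.3902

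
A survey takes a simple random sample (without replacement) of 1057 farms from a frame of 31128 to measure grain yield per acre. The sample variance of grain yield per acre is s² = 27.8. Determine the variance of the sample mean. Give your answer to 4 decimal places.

0.0254

Under SRS without replacement, Var(ȳ) = (1 − f)·s²/n with f = n/N = 1057/31128 = 0.03395657.
Var(ȳ) = (1 − 0.03395657)·27.8/1057 = 0.96604343·0.026300851 = 0.025407765.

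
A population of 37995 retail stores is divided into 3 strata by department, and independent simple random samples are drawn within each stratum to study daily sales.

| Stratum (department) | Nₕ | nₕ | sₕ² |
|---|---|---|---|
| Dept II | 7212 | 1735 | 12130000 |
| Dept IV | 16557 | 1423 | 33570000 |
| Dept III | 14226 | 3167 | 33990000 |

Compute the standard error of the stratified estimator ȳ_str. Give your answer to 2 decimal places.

Var(ȳ_str) = Σₕ Wₕ²(1 − fₕ)sₕ²/nₕ with Wₕ = Nₕ/N, N = 37995.
Dept II: Wₕ = 0.18981445; term = 0.18981445²·(1 − 0.24057127)·12130000/1735 = 191.29644.
Dept IV: Wₕ = 0.43576786; term = 0.43576786²·(1 − 0.08594552)·33570000/1423 = 4094.7644.
Dept III: Wₕ = 0.37441769; term = 0.37441769²·(1 − 0.22262055)·33990000/3167 = 1169.631.
Sum = 5455.6918.
SE = √(5455.6918) = 73.86.

73.86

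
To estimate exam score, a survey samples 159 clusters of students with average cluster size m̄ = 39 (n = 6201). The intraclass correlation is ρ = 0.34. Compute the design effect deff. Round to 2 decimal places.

deff = 1 + (39 − 1)·0.34 = 1 + 12.92 = 13.92.

13.92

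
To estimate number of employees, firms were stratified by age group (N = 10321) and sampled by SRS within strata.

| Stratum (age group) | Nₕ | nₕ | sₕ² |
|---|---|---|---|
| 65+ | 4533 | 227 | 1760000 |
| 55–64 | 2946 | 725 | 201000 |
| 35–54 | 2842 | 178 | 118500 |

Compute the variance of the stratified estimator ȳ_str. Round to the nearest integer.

1485

Var(ȳ_str) = Σₕ Wₕ²(1 − fₕ)sₕ²/nₕ with Wₕ = Nₕ/N, N = 10321.
65+: Wₕ = 0.43920163; term = 0.43920163²·(1 − 0.05007721)·1760000/227 = 1420.702.
55–64: Wₕ = 0.28543746; term = 0.28543746²·(1 − 0.24609640)·201000/725 = 17.029261.
35–54: Wₕ = 0.27536091; term = 0.27536091²·(1 − 0.06263195)·118500/178 = 47.316552.
Sum = 1485.0478.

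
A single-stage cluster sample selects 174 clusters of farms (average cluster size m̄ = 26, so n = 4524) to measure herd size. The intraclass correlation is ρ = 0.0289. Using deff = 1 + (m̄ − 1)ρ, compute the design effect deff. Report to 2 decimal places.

1.72

deff = 1 + (26 − 1)·0.0289 = 1 + 0.7225 = 1.7225.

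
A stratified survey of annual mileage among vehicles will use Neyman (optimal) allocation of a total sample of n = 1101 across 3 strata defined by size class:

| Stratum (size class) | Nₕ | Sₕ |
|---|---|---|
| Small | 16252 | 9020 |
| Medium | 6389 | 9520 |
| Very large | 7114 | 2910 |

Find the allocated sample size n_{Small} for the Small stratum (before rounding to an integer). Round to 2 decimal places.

707.52

Neyman allocation: nₕ = n·NₕSₕ / Σⱼ NⱼSⱼ.
Σ NⱼSⱼ = 16252·9020 + 6389·9520 + 7114·2910 = 2.2811806 × 10^8.
n_{Small} = 1101·16252·9020 / (2.2811806 × 10^8) = 707.52.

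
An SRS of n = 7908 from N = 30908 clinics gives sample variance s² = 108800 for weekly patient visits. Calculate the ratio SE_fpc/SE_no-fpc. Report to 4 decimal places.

f = n/N = 7908/30908 = 0.25585609.
SE_no-fpc = √(s²/n) = 3.7092074; SE_fpc = √((1−f)s²/n) = 3.1997024.
Ratio = √(1−f) = 0.86263776.

0.8626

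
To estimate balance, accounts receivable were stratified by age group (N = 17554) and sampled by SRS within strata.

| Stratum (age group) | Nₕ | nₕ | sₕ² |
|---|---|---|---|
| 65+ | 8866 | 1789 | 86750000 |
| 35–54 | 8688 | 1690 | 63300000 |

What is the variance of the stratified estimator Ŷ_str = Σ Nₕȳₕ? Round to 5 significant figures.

5.3198 × 10^12

Var(Ŷ_str) = Σₕ Nₕ²(1 − fₕ)sₕ²/nₕ.
65+: 8866²·(1 − 1789/8866)·86750000/1789 = 3.0425384 × 10^12.
35–54: 8688²·(1 − 1690/8688)·63300000/1690 = 2.2772502 × 10^12.
Sum = 5.3197886 × 10^12.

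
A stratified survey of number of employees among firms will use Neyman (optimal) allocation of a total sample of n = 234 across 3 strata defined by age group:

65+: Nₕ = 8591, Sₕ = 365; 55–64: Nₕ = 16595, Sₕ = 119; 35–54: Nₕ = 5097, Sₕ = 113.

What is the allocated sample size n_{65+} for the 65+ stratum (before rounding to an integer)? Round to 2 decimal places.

Neyman allocation: nₕ = n·NₕSₕ / Σⱼ NⱼSⱼ.
Σ NⱼSⱼ = 8591·365 + 16595·119 + 5097·113 = 5.686481 × 10^6.
n_{65+} = 234·8591·365 / (5.686481 × 10^6) = 129.04.

129.04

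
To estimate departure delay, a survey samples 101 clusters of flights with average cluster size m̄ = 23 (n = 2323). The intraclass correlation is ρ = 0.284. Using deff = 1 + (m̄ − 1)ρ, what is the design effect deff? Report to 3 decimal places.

deff = 1 + (23 − 1)·0.284 = 1 + 6.248 = 7.248.

7.248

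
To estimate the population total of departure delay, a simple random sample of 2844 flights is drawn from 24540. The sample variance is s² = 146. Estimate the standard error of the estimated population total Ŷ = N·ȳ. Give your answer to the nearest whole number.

5228

Var(Ŷ) = N²·Var(ȳ) = N²·(1 − n/N)·s²/n.
f = 2844/24540 = 0.11589242; Var(ȳ) = 0.88410758·146/2844 = 0.045386676.
Var(Ŷ) = 24540² · 0.045386676 = 2.7332383 × 10^7.
SE(Ŷ) = √(2.7332383 × 10^7) = 5228.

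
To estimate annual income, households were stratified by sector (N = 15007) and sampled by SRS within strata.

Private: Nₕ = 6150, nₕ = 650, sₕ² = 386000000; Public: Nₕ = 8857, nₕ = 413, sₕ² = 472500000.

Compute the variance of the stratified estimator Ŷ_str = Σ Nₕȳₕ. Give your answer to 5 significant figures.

1.0565 × 10^14

Var(Ŷ_str) = Σₕ Nₕ²(1 − fₕ)sₕ²/nₕ.
Private: 6150²·(1 − 650/6150)·386000000/650 = 2.0086846 × 10^13.
Public: 8857²·(1 − 413/8857)·472500000/413 = 8.5563124 × 10^13.
Sum = 1.0564997 × 10^14.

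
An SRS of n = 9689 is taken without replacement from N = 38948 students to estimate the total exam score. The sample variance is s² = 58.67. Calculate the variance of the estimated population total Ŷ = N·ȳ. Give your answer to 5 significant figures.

Var(Ŷ) = N²·Var(ȳ) = N²·(1 − n/N)·s²/n.
f = 9689/38948 = 0.24876759; Var(ȳ) = 0.75123241·58.67/9689 = 0.004548953.
Var(Ŷ) = 38948² · 0.004548953 = 6.9005193 × 10^6.

6.9005 × 10^6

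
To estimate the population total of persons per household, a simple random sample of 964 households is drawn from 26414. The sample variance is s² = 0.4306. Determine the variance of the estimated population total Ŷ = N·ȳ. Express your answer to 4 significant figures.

300300

Var(Ŷ) = N²·Var(ȳ) = N²·(1 − n/N)·s²/n.
f = 964/26414 = 0.03649580; Var(ȳ) = 0.96350420·0.4306/964 = 4.3037854 × 10^-4.
Var(Ŷ) = 26414² · (4.3037854 × 10^-4) = 300274.85.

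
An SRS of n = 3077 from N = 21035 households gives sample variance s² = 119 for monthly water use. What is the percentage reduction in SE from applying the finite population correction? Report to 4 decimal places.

f = n/N = 3077/21035 = 0.14628001.
SE_no-fpc = √(s²/n) = 0.19665715; SE_fpc = √((1−f)s²/n) = 0.18170524.
Ratio = √(1−f) = 0.92396969. Reduction = 100·(1 − 0.92396969) = 7.6030%.

7.6030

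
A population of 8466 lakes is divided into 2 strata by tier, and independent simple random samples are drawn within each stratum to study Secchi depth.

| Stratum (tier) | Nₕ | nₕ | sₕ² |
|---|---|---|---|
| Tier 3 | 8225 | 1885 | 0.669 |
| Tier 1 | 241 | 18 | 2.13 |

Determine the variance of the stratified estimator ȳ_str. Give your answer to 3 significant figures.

3.47 × 10^-4

Var(ȳ_str) = Σₕ Wₕ²(1 − fₕ)sₕ²/nₕ with Wₕ = Nₕ/N, N = 8466.
Tier 3: Wₕ = 0.97153319; term = 0.97153319²·(1 − 0.22917933)·0.669/1885 = 2.5821615 × 10^-4.
Tier 1: Wₕ = 0.02846681; term = 0.02846681²·(1 − 0.07468880)·2.13/18 = 8.8730407 × 10^-5.
Sum = 3.4694656 × 10^-4.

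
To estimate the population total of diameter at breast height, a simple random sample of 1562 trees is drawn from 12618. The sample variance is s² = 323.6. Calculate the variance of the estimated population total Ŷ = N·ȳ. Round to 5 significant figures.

Var(Ŷ) = N²·Var(ȳ) = N²·(1 − n/N)·s²/n.
f = 1562/12618 = 0.12379141; Var(ȳ) = 0.87620859·323.6/1562 = 0.18152439.
Var(Ŷ) = 12618² · 0.18152439 = 2.890121 × 10^7.

2.8901 × 10^7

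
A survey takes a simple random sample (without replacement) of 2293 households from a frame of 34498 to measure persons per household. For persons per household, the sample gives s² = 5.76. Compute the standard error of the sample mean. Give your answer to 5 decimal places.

0.04843

Under SRS without replacement, Var(ȳ) = (1 − f)·s²/n with f = n/N = 2293/34498 = 0.06646762.
Var(ȳ) = (1 − 0.06646762)·5.76/2293 = 0.93353238·0.002511993 = 0.0023450268.
SE(ȳ) = √(0.0023450268) = 0.04843.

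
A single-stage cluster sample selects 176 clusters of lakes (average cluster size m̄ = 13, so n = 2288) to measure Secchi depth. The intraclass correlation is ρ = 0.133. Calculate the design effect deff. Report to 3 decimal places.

2.596

deff = 1 + (13 − 1)·0.133 = 1 + 1.596 = 2.596.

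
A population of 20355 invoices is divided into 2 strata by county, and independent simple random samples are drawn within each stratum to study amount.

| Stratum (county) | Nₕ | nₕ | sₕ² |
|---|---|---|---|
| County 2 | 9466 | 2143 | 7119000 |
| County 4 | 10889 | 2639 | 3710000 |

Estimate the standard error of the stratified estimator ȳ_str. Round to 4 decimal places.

29.3360

Var(ȳ_str) = Σₕ Wₕ²(1 − fₕ)sₕ²/nₕ with Wₕ = Nₕ/N, N = 20355.
County 2: Wₕ = 0.46504544; term = 0.46504544²·(1 − 0.22638918)·7119000/2143 = 555.78925.
County 4: Wₕ = 0.53495456; term = 0.53495456²·(1 − 0.24235467)·3710000/2639 = 304.81354.
Sum = 860.60279.
SE = √(860.60279) = 29.3360.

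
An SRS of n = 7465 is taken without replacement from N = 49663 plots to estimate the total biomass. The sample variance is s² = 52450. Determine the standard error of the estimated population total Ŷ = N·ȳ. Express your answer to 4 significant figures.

121300

Var(Ŷ) = N²·Var(ȳ) = N²·(1 − n/N)·s²/n.
f = 7465/49663 = 0.15031311; Var(ȳ) = 0.84968689·52450/7465 = 5.9700037.
Var(Ŷ) = 49663² · 5.9700037 = 1.4724498 × 10^10.
SE(Ŷ) = √(1.4724498 × 10^10) = 121300.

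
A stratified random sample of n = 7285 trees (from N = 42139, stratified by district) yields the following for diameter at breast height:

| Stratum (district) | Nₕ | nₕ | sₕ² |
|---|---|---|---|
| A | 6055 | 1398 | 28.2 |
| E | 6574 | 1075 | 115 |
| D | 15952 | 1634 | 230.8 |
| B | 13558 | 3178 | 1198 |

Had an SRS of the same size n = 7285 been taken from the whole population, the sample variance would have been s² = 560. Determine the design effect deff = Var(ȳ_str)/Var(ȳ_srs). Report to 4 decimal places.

Var(ȳ_str) = Σ Wₕ²(1−fₕ)sₕ²/nₕ with Wₕ = Nₕ/42139:
  A: (6055/42139)²·(1−1398/6055)·28.2/1398 = 3.2032724 × 10^-4
  E: (6574/42139)²·(1−1075/6574)·115/1075 = 0.002177882
  D: (15952/42139)²·(1−1634/15952)·230.8/1634 = 0.018168238
  B: (13558/42139)²·(1−3178/13558)·1198/3178 = 0.029876344
  → Var(ȳ_str) = 0.050542791.
Var(ȳ_srs) = (1 − 7285/42139)·560/7285 = 0.063580929.
deff = 0.050542791 / 0.063580929 = 0.7949.

0.7949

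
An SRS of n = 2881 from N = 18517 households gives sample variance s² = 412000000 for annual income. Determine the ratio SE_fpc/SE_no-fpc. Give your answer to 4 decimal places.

f = n/N = 2881/18517 = 0.15558676.
SE_no-fpc = √(s²/n) = 378.16121; SE_fpc = √((1−f)s²/n) = 347.49975.
Ratio = √(1−f) = 0.91891961.

0.9189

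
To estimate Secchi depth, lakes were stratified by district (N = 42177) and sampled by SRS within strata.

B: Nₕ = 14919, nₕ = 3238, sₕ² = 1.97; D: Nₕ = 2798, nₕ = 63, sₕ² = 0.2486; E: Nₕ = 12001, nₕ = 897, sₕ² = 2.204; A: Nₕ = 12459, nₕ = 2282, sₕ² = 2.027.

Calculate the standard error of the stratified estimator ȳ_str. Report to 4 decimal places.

0.0180

Var(ȳ_str) = Σₕ Wₕ²(1 − fₕ)sₕ²/nₕ with Wₕ = Nₕ/N, N = 42177.
B: Wₕ = 0.35372359; term = 0.35372359²·(1 − 0.21703868)·1.97/3238 = 5.9601577 × 10^-5.
D: Wₕ = 0.06633947; term = 0.06633947²·(1 − 0.02251608)·0.2486/63 = 1.6975174 × 10^-5.
E: Wₕ = 0.28453897; term = 0.28453897²·(1 − 0.07474377)·2.204/897 = 1.8406222 × 10^-4.
A: Wₕ = 0.29539797; term = 0.29539797²·(1 − 0.18316077)·2.027/2282 = 6.3312534 × 10^-5.
Sum = 3.2395151 × 10^-4.
SE = √(3.2395151 × 10^-4) = 0.0180.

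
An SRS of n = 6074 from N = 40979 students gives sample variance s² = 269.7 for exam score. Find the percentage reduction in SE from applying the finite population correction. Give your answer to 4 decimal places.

f = n/N = 6074/40979 = 0.14822226.
SE_no-fpc = √(s²/n) = 0.2107187; SE_fpc = √((1−f)s²/n) = 0.19447609.
Ratio = √(1−f) = 0.92291806. Reduction = 100·(1 − 0.92291806) = 7.7082%.

7.7082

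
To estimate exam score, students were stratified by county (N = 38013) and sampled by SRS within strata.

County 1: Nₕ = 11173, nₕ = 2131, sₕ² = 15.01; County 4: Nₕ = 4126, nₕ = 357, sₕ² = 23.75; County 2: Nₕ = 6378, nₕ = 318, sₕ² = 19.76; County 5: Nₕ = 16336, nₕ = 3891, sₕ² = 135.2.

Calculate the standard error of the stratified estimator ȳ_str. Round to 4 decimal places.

0.0881

Var(ȳ_str) = Σₕ Wₕ²(1 − fₕ)sₕ²/nₕ with Wₕ = Nₕ/N, N = 38013.
County 1: Wₕ = 0.29392576; term = 0.29392576²·(1 − 0.19072765)·15.01/2131 = 4.924558 × 10^-4.
County 4: Wₕ = 0.10854181; term = 0.10854181²·(1 − 0.08652448)·23.75/357 = 7.1595622 × 10^-4.
County 2: Wₕ = 0.16778471; term = 0.16778471²·(1 − 0.04985889)·19.76/318 = 0.0016620828.
County 5: Wₕ = 0.42974772; term = 0.42974772²·(1 − 0.23818560)·135.2/3891 = 0.0048886821.
Sum = 0.0077591769.
SE = √(0.0077591769) = 0.0881.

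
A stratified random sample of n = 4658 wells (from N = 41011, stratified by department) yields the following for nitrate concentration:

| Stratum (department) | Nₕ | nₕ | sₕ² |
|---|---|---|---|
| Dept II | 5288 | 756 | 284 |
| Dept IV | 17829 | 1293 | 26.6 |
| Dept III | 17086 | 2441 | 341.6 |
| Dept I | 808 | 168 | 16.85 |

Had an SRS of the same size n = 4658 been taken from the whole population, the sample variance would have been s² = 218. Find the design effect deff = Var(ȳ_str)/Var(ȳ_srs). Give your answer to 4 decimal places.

0.7186

Var(ȳ_str) = Σ Wₕ²(1−fₕ)sₕ²/nₕ with Wₕ = Nₕ/41011:
  Dept II: (5288/41011)²·(1−756/5288)·284/756 = 0.0053527526
  Dept IV: (17829/41011)²·(1−1293/17829)·26.6/1293 = 0.0036061172
  Dept III: (17086/41011)²·(1−2441/17086)·341.6/2441 = 0.020819924
  Dept I: (808/41011)²·(1−168/808)·16.85/168 = 3.0837648 × 10^-5
  → Var(ȳ_str) = 0.029809631.
Var(ȳ_srs) = (1 − 4658/41011)·218/4658 = 0.041485555.
deff = 0.029809631 / 0.041485555 = 0.7186.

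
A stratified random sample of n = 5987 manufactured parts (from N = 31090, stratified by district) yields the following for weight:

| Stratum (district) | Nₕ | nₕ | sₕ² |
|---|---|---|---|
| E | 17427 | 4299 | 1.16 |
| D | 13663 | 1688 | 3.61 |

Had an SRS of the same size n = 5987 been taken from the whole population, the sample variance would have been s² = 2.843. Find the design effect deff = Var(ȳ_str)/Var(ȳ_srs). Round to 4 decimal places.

1.1107

Var(ȳ_str) = Σ Wₕ²(1−fₕ)sₕ²/nₕ with Wₕ = Nₕ/31090:
  E: (17427/31090)²·(1−4299/17427)·1.16/4299 = 6.3866086 × 10^-5
  D: (13663/31090)²·(1−1688/13663)·3.61/1688 = 3.6200528 × 10^-4
  → Var(ȳ_str) = 4.2587137 × 10^-4.
Var(ȳ_srs) = (1 − 5987/31090)·2.843/5987 = 3.8341801 × 10^-4.
deff = (4.2587137 × 10^-4) / (3.8341801 × 10^-4) = 1.1107.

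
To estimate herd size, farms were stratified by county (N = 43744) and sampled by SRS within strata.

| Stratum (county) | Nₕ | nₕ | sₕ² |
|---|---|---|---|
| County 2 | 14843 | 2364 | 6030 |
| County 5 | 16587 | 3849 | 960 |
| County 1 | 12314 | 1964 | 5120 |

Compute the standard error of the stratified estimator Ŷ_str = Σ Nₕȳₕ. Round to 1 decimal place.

29281.7

Var(Ŷ_str) = Σₕ Nₕ²(1 − fₕ)sₕ²/nₕ.
County 2: 14843²·(1 − 2364/14843)·6030/2364 = 4.7246682 × 10^8.
County 5: 16587²·(1 − 3849/16587)·960/3849 = 5.2697791 × 10^7.
County 1: 12314²·(1 − 1964/12314)·5120/1964 = 3.3225229 × 10^8.
Sum = 8.574169 × 10^8.
SE = √(8.574169 × 10^8) = 29281.7.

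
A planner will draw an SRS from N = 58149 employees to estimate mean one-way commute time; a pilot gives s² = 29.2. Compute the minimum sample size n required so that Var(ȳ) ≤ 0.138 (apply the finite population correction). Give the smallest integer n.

Without fpc, n₀ = s²/D = 29.2/0.138 = 211.5942.
With fpc, (1 − n/N)·s²/n ≤ D requires n ≥ n₀/(1 + n₀/N) = 211.5942/(1 + 211.5942/58149) = 210.8270.
Rounding up, n = 211.

211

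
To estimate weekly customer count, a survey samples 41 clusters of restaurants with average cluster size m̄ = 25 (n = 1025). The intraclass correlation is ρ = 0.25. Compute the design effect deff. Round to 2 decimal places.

deff = 1 + (25 − 1)·0.25 = 1 + 6 = 7.

7.00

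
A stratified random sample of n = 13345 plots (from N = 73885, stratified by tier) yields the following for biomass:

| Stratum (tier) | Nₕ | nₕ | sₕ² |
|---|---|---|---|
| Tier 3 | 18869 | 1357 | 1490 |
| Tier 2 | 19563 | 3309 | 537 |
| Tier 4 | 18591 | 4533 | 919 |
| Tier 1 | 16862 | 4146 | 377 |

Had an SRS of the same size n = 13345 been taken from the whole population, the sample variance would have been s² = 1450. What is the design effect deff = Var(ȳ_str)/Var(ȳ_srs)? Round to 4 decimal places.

1.0018

Var(ȳ_str) = Σ Wₕ²(1−fₕ)sₕ²/nₕ with Wₕ = Nₕ/73885:
  Tier 3: (18869/73885)²·(1−1357/18869)·1490/1357 = 0.066462779
  Tier 2: (19563/73885)²·(1−3309/19563)·537/3309 = 0.0094528044
  Tier 4: (18591/73885)²·(1−4533/18591)·919/4533 = 0.0097060724
  Tier 1: (16862/73885)²·(1−4146/16862)·377/4146 = 0.0035715695
  → Var(ȳ_str) = 0.089193225.
Var(ȳ_srs) = (1 − 13345/73885)·1450/13345 = 0.089029834.
deff = 0.089193225 / 0.089029834 = 1.0018.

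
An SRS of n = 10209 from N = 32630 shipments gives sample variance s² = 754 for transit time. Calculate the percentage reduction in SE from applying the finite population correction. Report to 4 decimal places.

f = n/N = 10209/32630 = 0.31287159.
SE_no-fpc = √(s²/n) = 0.27176534; SE_fpc = √((1−f)s²/n) = 0.22527501.
Ratio = √(1−f) = 0.82893209. Reduction = 100·(1 − 0.82893209) = 17.1068%.

17.1068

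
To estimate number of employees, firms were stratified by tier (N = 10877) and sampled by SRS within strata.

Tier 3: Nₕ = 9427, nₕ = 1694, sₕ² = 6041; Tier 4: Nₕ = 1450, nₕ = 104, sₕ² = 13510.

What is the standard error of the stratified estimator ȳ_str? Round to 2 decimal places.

2.08

Var(ȳ_str) = Σₕ Wₕ²(1 − fₕ)sₕ²/nₕ with Wₕ = Nₕ/N, N = 10877.
Tier 3: Wₕ = 0.86669118; term = 0.86669118²·(1 − 0.17969662)·6041/1694 = 2.1973472.
Tier 4: Wₕ = 0.13330882; term = 0.13330882²·(1 − 0.07172414)·13510/104 = 2.1429736.
Sum = 4.3403208.
SE = √(4.3403208) = 2.08.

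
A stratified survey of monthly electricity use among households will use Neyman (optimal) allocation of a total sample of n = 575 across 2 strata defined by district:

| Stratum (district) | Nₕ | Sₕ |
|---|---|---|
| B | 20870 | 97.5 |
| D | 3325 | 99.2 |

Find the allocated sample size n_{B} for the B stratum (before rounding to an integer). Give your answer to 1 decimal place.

Neyman allocation: nₕ = n·NₕSₕ / Σⱼ NⱼSⱼ.
Σ NⱼSⱼ = 20870·97.5 + 3325·99.2 = 2.364665 × 10^6.
n_{B} = 575·20870·97.5 / (2.364665 × 10^6) = 494.8.

494.8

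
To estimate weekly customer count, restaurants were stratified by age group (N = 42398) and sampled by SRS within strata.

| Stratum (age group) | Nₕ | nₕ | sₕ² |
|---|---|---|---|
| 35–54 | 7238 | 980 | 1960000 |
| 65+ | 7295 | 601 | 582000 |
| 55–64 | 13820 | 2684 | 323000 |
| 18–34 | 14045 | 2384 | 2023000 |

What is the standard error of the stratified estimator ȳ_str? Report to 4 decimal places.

12.8187

Var(ȳ_str) = Σₕ Wₕ²(1 − fₕ)sₕ²/nₕ with Wₕ = Nₕ/N, N = 42398.
35–54: Wₕ = 0.17071560; term = 0.17071560²·(1 − 0.13539652)·1960000/980 = 50.39569.
65+: Wₕ = 0.17206000; term = 0.17206000²·(1 − 0.08238520)·582000/601 = 26.306846.
55–64: Wₕ = 0.32595877; term = 0.32595877²·(1 − 0.19421129)·323000/2684 = 10.303067.
18–34: Wₕ = 0.33126563; term = 0.33126563²·(1 − 0.16974012)·2023000/2384 = 77.313695.
Sum = 164.3193.
SE = √(164.3193) = 12.8187.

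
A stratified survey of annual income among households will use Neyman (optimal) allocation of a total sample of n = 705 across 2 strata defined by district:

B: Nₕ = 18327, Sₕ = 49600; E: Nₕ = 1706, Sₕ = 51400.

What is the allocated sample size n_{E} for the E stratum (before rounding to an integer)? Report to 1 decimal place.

62.0

Neyman allocation: nₕ = n·NₕSₕ / Σⱼ NⱼSⱼ.
Σ NⱼSⱼ = 18327·49600 + 1706·51400 = 9.967076 × 10^8.
n_{E} = 705·1706·51400 / (9.967076 × 10^8) = 62.0.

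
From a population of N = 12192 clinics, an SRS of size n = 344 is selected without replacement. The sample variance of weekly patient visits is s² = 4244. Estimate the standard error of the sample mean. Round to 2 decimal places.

3.46

Under SRS without replacement, Var(ȳ) = (1 − f)·s²/n with f = n/N = 344/12192 = 0.02821522.
Var(ȳ) = (1 − 0.02821522)·4244/344 = 0.97178478·12.337209 = 11.989112.
SE(ȳ) = √(11.989112) = 3.46.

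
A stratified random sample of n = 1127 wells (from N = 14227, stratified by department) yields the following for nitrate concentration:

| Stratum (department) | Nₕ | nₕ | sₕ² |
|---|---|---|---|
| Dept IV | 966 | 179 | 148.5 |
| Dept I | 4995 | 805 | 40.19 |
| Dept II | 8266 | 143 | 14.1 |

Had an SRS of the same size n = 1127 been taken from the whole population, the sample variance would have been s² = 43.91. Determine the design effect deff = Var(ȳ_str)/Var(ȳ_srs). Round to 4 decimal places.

1.1425

Var(ȳ_str) = Σ Wₕ²(1−fₕ)sₕ²/nₕ with Wₕ = Nₕ/14227:
  Dept IV: (966/14227)²·(1−179/966)·148.5/179 = 0.0031160084
  Dept I: (4995/14227)²·(1−805/4995)·40.19/805 = 0.0051623207
  Dept II: (8266/14227)²·(1−143/8266)·14.1/143 = 0.032709075
  → Var(ȳ_str) = 0.040987404.
Var(ȳ_srs) = (1 − 1127/14227)·43.91/1127 = 0.035875461.
deff = 0.040987404 / 0.035875461 = 1.1425.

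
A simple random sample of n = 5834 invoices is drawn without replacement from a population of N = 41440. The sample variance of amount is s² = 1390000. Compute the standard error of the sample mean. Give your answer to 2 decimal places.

Under SRS without replacement, Var(ȳ) = (1 − f)·s²/n with f = n/N = 5834/41440 = 0.14078185.
Var(ȳ) = (1 − 0.14078185)·1390000/5834 = 0.85921815·238.25848 = 204.71601.
SE(ȳ) = √(204.71601) = 14.31.

14.31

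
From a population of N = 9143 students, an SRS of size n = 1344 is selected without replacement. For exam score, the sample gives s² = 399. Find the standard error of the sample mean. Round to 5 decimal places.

Under SRS without replacement, Var(ȳ) = (1 − f)·s²/n with f = n/N = 1344/9143 = 0.14699770.
Var(ȳ) = (1 − 0.14699770)·399/1344 = 0.85300230·0.296875 = 0.25323506.
SE(ȳ) = √(0.25323506) = 0.50322.

0.50322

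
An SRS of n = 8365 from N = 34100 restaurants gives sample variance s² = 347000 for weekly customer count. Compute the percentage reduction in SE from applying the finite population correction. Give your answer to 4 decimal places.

f = n/N = 8365/34100 = 0.24530792.
SE_no-fpc = √(s²/n) = 6.4406806; SE_fpc = √((1−f)s²/n) = 5.5952135.
Ratio = √(1−f) = 0.86873015. Reduction = 100·(1 − 0.86873015) = 13.1270%.

13.1270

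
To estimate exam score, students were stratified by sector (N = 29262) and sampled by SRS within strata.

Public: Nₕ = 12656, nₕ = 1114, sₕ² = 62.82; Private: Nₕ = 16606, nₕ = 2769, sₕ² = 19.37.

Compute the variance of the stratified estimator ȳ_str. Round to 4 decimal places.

Var(ȳ_str) = Σₕ Wₕ²(1 − fₕ)sₕ²/nₕ with Wₕ = Nₕ/N, N = 29262.
Public: Wₕ = 0.43250632; term = 0.43250632²·(1 − 0.08802149)·62.82/1114 = 0.0096201593.
Private: Wₕ = 0.56749368; term = 0.56749368²·(1 − 0.16674696)·19.37/2769 = 0.0018771787.
Sum = 0.011497338.

0.0115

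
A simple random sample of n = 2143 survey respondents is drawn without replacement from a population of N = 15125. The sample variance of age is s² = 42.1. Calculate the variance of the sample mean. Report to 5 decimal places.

0.01686

Under SRS without replacement, Var(ȳ) = (1 − f)·s²/n with f = n/N = 2143/15125 = 0.14168595.
Var(ȳ) = (1 − 0.14168595)·42.1/2143 = 0.85831405·0.019645357 = 0.016861886.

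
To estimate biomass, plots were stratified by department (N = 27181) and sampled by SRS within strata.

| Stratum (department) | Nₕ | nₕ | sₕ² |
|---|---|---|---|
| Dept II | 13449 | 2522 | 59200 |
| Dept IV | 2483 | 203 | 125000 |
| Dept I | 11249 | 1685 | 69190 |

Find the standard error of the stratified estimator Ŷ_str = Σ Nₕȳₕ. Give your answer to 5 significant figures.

106550

Var(Ŷ_str) = Σₕ Nₕ²(1 − fₕ)sₕ²/nₕ.
Dept II: 13449²·(1 − 2522/13449)·59200/2522 = 3.4495906 × 10^9.
Dept IV: 2483²·(1 − 203/2483)·125000/203 = 3.4859852 × 10^9.
Dept I: 11249²·(1 − 1685/11249)·69190/1685 = 4.417707 × 10^9.
Sum = 1.1353283 × 10^10.
SE = √(1.1353283 × 10^10) = 106550.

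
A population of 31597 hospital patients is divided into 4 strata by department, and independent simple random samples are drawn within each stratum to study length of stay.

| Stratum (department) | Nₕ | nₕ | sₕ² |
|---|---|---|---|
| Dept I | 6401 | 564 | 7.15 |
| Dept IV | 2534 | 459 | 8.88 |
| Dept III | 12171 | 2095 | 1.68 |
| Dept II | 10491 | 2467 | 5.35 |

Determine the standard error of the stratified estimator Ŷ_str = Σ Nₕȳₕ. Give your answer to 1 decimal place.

Var(Ŷ_str) = Σₕ Nₕ²(1 − fₕ)sₕ²/nₕ.
Dept I: 6401²·(1 − 564/6401)·7.15/564 = 473657.54.
Dept IV: 2534²·(1 − 459/2534)·8.88/459 = 101724.37.
Dept III: 12171²·(1 − 2095/12171)·1.68/2095 = 98342.145.
Dept II: 10491²·(1 − 2467/10491)·5.35/2467 = 182554.46.
Sum = 856278.52.
SE = √(856278.52) = 925.4.

925.4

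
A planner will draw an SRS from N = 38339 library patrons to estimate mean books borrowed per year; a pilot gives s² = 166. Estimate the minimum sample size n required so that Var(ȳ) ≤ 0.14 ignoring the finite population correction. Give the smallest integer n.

Without fpc, n₀ = s²/D = 166/0.14 = 1185.7143.
Rounding up, n = 1186.

1186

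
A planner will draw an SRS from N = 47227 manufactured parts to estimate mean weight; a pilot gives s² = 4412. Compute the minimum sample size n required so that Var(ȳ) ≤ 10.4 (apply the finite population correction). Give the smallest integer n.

Without fpc, n₀ = s²/D = 4412/10.4 = 424.2308.
With fpc, (1 − n/N)·s²/n ≤ D requires n ≥ n₀/(1 + n₀/N) = 424.2308/(1 + 424.2308/47227) = 420.4539.
Rounding up, n = 421.

421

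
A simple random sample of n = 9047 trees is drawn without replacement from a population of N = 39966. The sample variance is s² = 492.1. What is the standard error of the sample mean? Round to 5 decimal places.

Under SRS without replacement, Var(ȳ) = (1 − f)·s²/n with f = n/N = 9047/39966 = 0.22636741.
Var(ȳ) = (1 − 0.22636741)·492.1/9047 = 0.77363259·0.054393722 = 0.042080756.
SE(ȳ) = √(0.042080756) = 0.20514.

0.20514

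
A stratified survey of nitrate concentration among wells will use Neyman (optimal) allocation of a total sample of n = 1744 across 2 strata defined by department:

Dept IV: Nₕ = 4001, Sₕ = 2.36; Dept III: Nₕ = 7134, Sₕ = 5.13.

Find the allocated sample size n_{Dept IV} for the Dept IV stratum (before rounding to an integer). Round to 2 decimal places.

Neyman allocation: nₕ = n·NₕSₕ / Σⱼ NⱼSⱼ.
Σ NⱼSⱼ = 4001·2.36 + 7134·5.13 = 46039.78.
n_{Dept IV} = 1744·4001·2.36 / 46039.78 = 357.68.

357.68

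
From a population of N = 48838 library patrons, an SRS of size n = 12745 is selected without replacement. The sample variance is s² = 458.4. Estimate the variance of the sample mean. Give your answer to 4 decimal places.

Under SRS without replacement, Var(ȳ) = (1 − f)·s²/n with f = n/N = 12745/48838 = 0.26096482.
Var(ȳ) = (1 − 0.26096482)·458.4/12745 = 0.73903518·0.035967046 = 0.026580912.

0.0266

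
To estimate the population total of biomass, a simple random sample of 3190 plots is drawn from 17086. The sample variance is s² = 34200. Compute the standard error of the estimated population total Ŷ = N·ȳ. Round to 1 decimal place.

50452.5

Var(Ŷ) = N²·Var(ȳ) = N²·(1 − n/N)·s²/n.
f = 3190/17086 = 0.18670256; Var(ȳ) = 0.81329744·34200/3190 = 8.7193644.
Var(Ŷ) = 17086² · 8.7193644 = 2.5454562 × 10^9.
SE(Ŷ) = √(2.5454562 × 10^9) = 50452.5.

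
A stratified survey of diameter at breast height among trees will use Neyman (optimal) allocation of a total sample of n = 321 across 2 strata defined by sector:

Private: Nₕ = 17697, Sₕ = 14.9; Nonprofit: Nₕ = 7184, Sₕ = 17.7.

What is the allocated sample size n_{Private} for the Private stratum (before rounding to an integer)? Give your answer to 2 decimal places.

Neyman allocation: nₕ = n·NₕSₕ / Σⱼ NⱼSⱼ.
Σ NⱼSⱼ = 17697·14.9 + 7184·17.7 = 390842.1.
n_{Private} = 321·17697·14.9 / 390842.1 = 216.57.

216.57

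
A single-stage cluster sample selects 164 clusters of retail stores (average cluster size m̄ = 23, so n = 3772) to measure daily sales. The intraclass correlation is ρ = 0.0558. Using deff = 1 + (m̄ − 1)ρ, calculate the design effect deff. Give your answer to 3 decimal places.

2.228

deff = 1 + (23 − 1)·0.0558 = 1 + 1.2276 = 2.2276.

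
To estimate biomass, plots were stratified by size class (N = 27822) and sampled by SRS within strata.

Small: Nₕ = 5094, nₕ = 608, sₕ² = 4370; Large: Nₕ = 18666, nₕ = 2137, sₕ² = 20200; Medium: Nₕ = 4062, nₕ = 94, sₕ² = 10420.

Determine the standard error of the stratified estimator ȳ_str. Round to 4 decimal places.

Var(ȳ_str) = Σₕ Wₕ²(1 − fₕ)sₕ²/nₕ with Wₕ = Nₕ/N, N = 27822.
Small: Wₕ = 0.18309252; term = 0.18309252²·(1 − 0.11935611)·4370/608 = 0.21218729.
Large: Wₕ = 0.67090791; term = 0.67090791²·(1 − 0.11448623)·20200/2137 = 3.7676278.
Medium: Wₕ = 0.14599957; term = 0.14599957²·(1 − 0.02314131)·10420/94 = 2.308207.
Sum = 6.2880221.
SE = √(6.2880221) = 2.5076.

2.5076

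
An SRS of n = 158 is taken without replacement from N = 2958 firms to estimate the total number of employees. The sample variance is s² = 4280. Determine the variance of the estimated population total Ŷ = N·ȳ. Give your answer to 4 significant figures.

2.244 × 10^8

Var(Ŷ) = N²·Var(ȳ) = N²·(1 − n/N)·s²/n.
f = 158/2958 = 0.05341447; Var(ȳ) = 0.94658553·4280/158 = 25.641684.
Var(Ŷ) = 2958² · 25.641684 = 2.2435868 × 10^8.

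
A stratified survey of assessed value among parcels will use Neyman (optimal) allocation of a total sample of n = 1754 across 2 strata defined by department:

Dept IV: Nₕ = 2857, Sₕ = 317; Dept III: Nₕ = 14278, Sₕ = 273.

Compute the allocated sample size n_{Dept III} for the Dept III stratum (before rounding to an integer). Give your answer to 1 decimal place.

1423.3

Neyman allocation: nₕ = n·NₕSₕ / Σⱼ NⱼSⱼ.
Σ NⱼSⱼ = 2857·317 + 14278·273 = 4.803563 × 10^6.
n_{Dept III} = 1754·14278·273 / (4.803563 × 10^6) = 1423.3.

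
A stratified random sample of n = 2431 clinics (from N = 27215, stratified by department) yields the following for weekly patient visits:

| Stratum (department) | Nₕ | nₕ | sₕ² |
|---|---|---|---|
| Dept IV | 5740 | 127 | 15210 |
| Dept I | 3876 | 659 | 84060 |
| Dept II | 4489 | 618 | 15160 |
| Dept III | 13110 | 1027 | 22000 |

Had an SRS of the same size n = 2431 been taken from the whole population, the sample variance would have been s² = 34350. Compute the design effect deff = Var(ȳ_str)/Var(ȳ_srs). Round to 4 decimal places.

Var(ȳ_str) = Σ Wₕ²(1−fₕ)sₕ²/nₕ with Wₕ = Nₕ/27215:
  Dept IV: (5740/27215)²·(1−127/5740)·15210/127 = 5.2097364
  Dept I: (3876/27215)²·(1−659/3876)·84060/659 = 2.1474454
  Dept II: (4489/27215)²·(1−618/4489)·15160/618 = 0.57552849
  Dept III: (13110/27215)²·(1−1027/13110)·22000/1027 = 4.5815563
  → Var(ȳ_str) = 12.514267.
Var(ȳ_srs) = (1 − 2431/27215)·34350/2431 = 12.867816.
deff = 12.514267 / 12.867816 = 0.9725.

0.9725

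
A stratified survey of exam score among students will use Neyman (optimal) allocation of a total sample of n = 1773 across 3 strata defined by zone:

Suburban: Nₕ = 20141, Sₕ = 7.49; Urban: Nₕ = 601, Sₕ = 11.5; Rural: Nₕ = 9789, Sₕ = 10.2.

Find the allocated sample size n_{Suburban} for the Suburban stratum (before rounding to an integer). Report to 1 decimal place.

1038.2

Neyman allocation: nₕ = n·NₕSₕ / Σⱼ NⱼSⱼ.
Σ NⱼSⱼ = 20141·7.49 + 601·11.5 + 9789·10.2 = 257615.39.
n_{Suburban} = 1773·20141·7.49 / 257615.39 = 1038.2.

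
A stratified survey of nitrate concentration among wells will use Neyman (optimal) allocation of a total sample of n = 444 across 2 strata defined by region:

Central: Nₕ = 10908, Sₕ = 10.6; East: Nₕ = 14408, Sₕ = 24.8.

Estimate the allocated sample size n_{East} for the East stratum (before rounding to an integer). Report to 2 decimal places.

Neyman allocation: nₕ = n·NₕSₕ / Σⱼ NⱼSⱼ.
Σ NⱼSⱼ = 10908·10.6 + 14408·24.8 = 472943.2.
n_{East} = 444·14408·24.8 / 472943.2 = 335.45.

335.45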